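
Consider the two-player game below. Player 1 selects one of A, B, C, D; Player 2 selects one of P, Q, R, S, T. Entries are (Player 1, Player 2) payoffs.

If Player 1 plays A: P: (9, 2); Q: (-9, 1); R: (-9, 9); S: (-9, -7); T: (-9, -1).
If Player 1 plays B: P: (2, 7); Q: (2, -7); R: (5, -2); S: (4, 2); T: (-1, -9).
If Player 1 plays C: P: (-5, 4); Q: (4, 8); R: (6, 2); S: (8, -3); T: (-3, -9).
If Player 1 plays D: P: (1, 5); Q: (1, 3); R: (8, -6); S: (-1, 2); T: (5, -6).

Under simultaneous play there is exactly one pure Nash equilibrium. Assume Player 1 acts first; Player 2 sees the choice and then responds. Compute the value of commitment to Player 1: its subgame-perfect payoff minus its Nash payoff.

Player 2 best-responds to each possible Player 1 move:
- A → Player 2 plays R (best of 2, 1, 9, -7, -1); Player 1 gets -9.
- B → Player 2 plays P (best of 7, -7, -2, 2, -9); Player 1 gets 2.
- C → Player 2 plays Q (best of 4, 8, 2, -3, -9); Player 1 gets 4.
- D → Player 2 plays P (best of 5, 3, -6, 2, -6); Player 1 gets 1.
Player 1's induced payoffs are -9, 2, 4, 1, so Player 1 commits to C. Subgame-perfect outcome: (C, Q) with payoffs (4, 8).
Under simultaneous play:
Player 1's best replies: P→A; Q→C; R→D; S→C; T→D.
Player 2's best replies: A→R; B→P; C→Q; D→P.
Only (C, Q) has each player best-responding; Nash payoffs (4, 8).
Player 1's commitment gain: 4 − 4 = 0.

0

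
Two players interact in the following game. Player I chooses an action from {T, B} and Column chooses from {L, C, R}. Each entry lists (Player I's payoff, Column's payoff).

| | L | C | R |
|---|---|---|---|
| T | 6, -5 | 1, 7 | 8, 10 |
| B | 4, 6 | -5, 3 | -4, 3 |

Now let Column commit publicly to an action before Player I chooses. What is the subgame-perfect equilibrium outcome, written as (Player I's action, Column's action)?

Work backward from Player I's decision.
- L → Player I plays T (best of 6, 4); Column gets -5.
- C → Player I plays T (best of 1, -5); Column gets 7.
- R → Player I plays T (best of 8, -4); Column gets 10.
Column's induced payoffs are -5, 7, 10, so Column commits to R. Subgame-perfect outcome: (T, R) with payoffs (8, 10).

(T, R)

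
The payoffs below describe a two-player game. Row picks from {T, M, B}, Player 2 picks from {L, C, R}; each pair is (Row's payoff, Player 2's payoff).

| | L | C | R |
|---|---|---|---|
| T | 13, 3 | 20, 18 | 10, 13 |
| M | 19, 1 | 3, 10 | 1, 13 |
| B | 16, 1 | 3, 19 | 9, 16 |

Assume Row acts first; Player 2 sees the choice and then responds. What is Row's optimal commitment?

Backward induction with Row moving first.
- T → Player 2 plays C (best of 3, 18, 13); Row gets 20.
- M → Player 2 plays R (best of 1, 10, 13); Row gets 1.
- B → Player 2 plays C (best of 1, 19, 16); Row gets 3.
Maximizing over 20, 1, 3, Row chooses T. Subgame-perfect outcome: (T, C) with payoffs (20, 18).

T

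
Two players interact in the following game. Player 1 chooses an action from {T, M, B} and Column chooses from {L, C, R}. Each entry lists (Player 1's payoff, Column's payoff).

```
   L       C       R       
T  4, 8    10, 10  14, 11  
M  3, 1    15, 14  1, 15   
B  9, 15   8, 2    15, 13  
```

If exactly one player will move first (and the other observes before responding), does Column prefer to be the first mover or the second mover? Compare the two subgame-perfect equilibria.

first

If Player 1 leads: Column's best replies are T→R, M→R, B→L; Player 1's induced payoffs 14, 1, 9; outcome (T, R), payoffs (14, 11).
If Column leads: Player 1's best replies are L→B, C→M, R→B; Column's induced payoffs 15, 14, 13; outcome (B, L), payoffs (9, 15).
Column gets 15 moving first and 11 moving second, so Column prefers to move first.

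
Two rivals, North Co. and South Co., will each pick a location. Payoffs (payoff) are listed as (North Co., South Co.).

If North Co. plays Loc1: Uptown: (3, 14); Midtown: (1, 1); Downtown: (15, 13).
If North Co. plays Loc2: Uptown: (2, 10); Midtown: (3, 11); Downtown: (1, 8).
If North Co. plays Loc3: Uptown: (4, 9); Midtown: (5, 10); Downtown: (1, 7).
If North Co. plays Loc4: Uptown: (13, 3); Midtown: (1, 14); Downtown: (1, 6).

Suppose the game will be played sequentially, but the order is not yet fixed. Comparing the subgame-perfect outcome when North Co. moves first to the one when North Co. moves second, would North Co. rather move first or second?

If North Co. leads: South Co.'s best replies are Loc1→Uptown, Loc2→Midtown, Loc3→Midtown, Loc4→Midtown; North Co.'s induced payoffs 3, 3, 5, 1; outcome (Loc3, Midtown), payoffs (5, 10).
If South Co. leads: North Co.'s best replies are Uptown→Loc4, Midtown→Loc3, Downtown→Loc1; South Co.'s induced payoffs 3, 10, 13; outcome (Loc1, Downtown), payoffs (15, 13).
North Co. gets 5 moving first and 15 moving second, so North Co. prefers to move second.

second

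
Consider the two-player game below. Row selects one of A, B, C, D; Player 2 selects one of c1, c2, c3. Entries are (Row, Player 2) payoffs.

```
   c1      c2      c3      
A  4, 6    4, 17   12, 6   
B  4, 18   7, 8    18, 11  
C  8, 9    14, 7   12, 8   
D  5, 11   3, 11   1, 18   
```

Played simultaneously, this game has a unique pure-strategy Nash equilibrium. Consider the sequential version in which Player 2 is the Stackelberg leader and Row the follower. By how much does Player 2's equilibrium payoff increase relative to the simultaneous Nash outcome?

Solve by backward induction (Player 2 leads).
- c1: Row compares 4, 4, 8, 5 and picks C; Player 2 would get 9.
- c2: Row compares 4, 7, 14, 3 and picks C; Player 2 would get 7.
- c3: Row compares 12, 18, 12, 1 and picks B; Player 2 would get 11.
Maximizing over 9, 7, 11, Player 2 chooses c3. Subgame-perfect outcome: (B, c3) with payoffs (18, 11).
Under simultaneous play:
Row's best replies: c1→C; c2→C; c3→B.
Player 2's best replies: A→c2; B→c1; C→c1; D→c3.
The unique mutual best reply is (C, c1), giving (8, 9).
Player 2's commitment gain: 11 − 9 = 2.

2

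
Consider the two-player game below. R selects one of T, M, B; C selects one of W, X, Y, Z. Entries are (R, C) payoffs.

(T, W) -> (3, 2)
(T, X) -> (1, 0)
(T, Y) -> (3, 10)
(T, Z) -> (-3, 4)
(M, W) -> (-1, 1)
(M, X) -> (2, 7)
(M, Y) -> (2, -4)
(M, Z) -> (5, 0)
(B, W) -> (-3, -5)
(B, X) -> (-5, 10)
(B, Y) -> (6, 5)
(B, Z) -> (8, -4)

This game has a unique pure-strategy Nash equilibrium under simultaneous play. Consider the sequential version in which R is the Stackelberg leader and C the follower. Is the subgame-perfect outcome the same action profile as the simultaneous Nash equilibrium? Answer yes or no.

no

C best-responds to each possible R move:
- T: BR = Y, leader payoff 3.
- M: BR = X, leader payoff 2.
- B: BR = X, leader payoff -5.
Among 3, 2, -5, the best is 3 at T. Subgame-perfect outcome: (T, Y) with payoffs (3, 10).
Now find the simultaneous Nash equilibrium.
R's best replies: W→T; X→M; Y→B; Z→B.
C's best replies: T→Y; M→X; B→X.
The unique mutual best reply is (M, X), giving (2, 7).
Sequential outcome (T, Y) differs from the Nash profile (M, X).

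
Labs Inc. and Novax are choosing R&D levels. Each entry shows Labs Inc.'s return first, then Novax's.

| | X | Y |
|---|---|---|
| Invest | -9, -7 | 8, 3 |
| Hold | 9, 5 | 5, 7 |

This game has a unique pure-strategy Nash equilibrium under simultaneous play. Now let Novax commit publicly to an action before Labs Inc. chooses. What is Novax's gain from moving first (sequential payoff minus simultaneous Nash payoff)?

2

Solve by backward induction (Novax leads).
- X → Labs Inc. plays Hold (best of -9, 9); Novax gets 5.
- Y → Labs Inc. plays Invest (best of 8, 5); Novax gets 3.
Novax's induced payoffs are 5, 3, so Novax commits to X. Subgame-perfect outcome: (Hold, X) with payoffs (9, 5).
Under simultaneous play:
Labs Inc.'s best replies: X→Hold; Y→Invest.
Novax's best replies: Invest→Y; Hold→Y.
Only (Invest, Y) has each player best-responding; Nash payoffs (8, 3).
Novax's commitment gain: 5 − 3 = 2.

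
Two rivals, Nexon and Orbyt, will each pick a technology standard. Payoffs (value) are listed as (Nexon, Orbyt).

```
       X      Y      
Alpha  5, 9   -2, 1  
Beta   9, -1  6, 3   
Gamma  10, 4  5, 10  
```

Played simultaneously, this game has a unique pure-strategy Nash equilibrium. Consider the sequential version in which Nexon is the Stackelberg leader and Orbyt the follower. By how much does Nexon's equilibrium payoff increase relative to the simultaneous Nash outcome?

Solve by backward induction (Nexon leads).
- Alpha: Orbyt compares 9, 1 and picks X; Nexon would get 5.
- Beta: Orbyt compares -1, 3 and picks Y; Nexon would get 6.
- Gamma: Orbyt compares 4, 10 and picks Y; Nexon would get 5.
Nexon's induced payoffs are 5, 6, 5, so Nexon commits to Beta. Subgame-perfect outcome: (Beta, Y) with payoffs (6, 3).
For the simultaneous game, intersect best replies.
Nexon's best replies: X→Gamma; Y→Beta.
Orbyt's best replies: Alpha→X; Beta→Y; Gamma→Y.
The unique mutual best reply is (Beta, Y), giving (6, 3).
Nexon's commitment gain: 6 − 6 = 0.

0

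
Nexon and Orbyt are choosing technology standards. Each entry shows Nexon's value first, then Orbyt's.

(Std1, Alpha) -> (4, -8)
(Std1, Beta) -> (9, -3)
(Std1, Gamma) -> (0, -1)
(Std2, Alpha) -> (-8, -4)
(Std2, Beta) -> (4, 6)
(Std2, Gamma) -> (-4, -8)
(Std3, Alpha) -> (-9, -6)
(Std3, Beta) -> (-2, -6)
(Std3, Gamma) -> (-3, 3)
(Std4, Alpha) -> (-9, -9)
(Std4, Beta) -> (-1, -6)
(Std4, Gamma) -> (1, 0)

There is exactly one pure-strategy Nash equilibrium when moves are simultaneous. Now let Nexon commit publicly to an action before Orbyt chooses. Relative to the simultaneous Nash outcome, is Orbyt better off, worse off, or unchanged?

Solve by backward induction (Nexon leads).
- Std1: BR = Gamma, leader payoff 0.
- Std2: BR = Beta, leader payoff 4.
- Std3: BR = Gamma, leader payoff -3.
- Std4: BR = Gamma, leader payoff 1.
Among 0, 4, -3, 1, the best is 4 at Std2. Subgame-perfect outcome: (Std2, Beta) with payoffs (4, 6).
Now find the simultaneous Nash equilibrium.
Nexon's best replies: Alpha→Std1; Beta→Std1; Gamma→Std4.
Orbyt's best replies: Std1→Gamma; Std2→Beta; Std3→Gamma; Std4→Gamma.
Only (Std4, Gamma) has each player best-responding; Nash payoffs (1, 0).
Orbyt earns 6 sequentially versus 0 at the Nash outcome: better off.

better off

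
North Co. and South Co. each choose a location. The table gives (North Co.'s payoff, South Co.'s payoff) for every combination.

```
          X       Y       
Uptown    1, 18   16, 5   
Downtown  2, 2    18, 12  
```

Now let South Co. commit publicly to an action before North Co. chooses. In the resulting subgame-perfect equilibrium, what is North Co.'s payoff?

Solve by backward induction (South Co. leads).
- X → North Co. plays Downtown (best of 1, 2); South Co. gets 2.
- Y → North Co. plays Downtown (best of 16, 18); South Co. gets 12.
Among 2, 12, the best is 12 at Y. Subgame-perfect outcome: (Downtown, Y) with payoffs (18, 12).

18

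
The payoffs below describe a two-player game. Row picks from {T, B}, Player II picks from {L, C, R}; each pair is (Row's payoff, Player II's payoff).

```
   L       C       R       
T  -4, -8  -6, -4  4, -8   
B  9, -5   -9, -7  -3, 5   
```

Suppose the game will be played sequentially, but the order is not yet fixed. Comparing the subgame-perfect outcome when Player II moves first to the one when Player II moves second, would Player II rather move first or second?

second

If Row leads: Player II's best replies are T→C, B→R; Row's induced payoffs -6, -3; outcome (B, R), payoffs (-3, 5).
If Player II leads: Row's best replies are L→B, C→T, R→T; Player II's induced payoffs -5, -4, -8; outcome (T, C), payoffs (-6, -4).
Player II gets -4 moving first and 5 moving second, so Player II prefers to move second.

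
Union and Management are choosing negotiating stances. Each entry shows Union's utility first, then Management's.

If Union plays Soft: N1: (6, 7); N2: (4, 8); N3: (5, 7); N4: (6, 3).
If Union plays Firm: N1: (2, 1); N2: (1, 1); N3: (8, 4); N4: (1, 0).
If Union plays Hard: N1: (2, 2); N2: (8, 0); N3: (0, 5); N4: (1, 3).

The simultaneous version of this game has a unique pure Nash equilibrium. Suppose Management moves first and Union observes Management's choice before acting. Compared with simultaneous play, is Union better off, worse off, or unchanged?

worse off

Work backward from Union's decision.
- N1: BR = Soft, leader payoff 7.
- N2: BR = Hard, leader payoff 0.
- N3: BR = Firm, leader payoff 4.
- N4: BR = Soft, leader payoff 3.
Maximizing over 7, 0, 4, 3, Management chooses N1. Subgame-perfect outcome: (Soft, N1) with payoffs (6, 7).
Now find the simultaneous Nash equilibrium.
Union's best replies: N1→Soft; N2→Hard; N3→Firm; N4→Soft.
Management's best replies: Soft→N2; Firm→N3; Hard→N3.
The unique mutual best reply is (Firm, N3), giving (8, 4).
Union earns 6 sequentially versus 8 at the Nash outcome: worse off.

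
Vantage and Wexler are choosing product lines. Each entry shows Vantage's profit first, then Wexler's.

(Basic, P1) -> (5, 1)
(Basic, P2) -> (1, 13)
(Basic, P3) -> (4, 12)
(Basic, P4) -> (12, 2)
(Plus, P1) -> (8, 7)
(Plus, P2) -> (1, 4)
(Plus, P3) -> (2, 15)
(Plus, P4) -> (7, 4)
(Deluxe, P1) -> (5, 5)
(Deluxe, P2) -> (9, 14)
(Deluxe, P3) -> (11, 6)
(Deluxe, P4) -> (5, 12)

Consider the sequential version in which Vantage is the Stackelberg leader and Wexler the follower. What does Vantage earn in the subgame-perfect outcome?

9

Wexler best-responds to each possible Vantage move:
- Basic: Wexler compares 1, 13, 12, 2 and picks P2; Vantage would get 1.
- Plus: Wexler compares 7, 4, 15, 4 and picks P3; Vantage would get 2.
- Deluxe: Wexler compares 5, 14, 6, 12 and picks P2; Vantage would get 9.
Among 1, 2, 9, the best is 9 at Deluxe. Subgame-perfect outcome: (Deluxe, P2) with payoffs (9, 14).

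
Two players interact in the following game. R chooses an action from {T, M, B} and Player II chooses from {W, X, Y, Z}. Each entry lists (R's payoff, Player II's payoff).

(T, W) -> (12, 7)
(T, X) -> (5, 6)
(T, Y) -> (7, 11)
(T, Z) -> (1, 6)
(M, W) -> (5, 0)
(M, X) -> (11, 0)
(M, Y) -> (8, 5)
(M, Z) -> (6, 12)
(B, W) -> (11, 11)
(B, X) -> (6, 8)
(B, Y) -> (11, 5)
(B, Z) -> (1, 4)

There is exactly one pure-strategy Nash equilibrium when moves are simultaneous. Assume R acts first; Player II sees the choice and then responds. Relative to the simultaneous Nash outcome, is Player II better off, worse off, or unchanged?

worse off

Work backward from Player II's decision.
- T → Player II plays Y (best of 7, 6, 11, 6); R gets 7.
- M → Player II plays Z (best of 0, 0, 5, 12); R gets 6.
- B → Player II plays W (best of 11, 8, 5, 4); R gets 11.
Maximizing over 7, 6, 11, R chooses B. Subgame-perfect outcome: (B, W) with payoffs (11, 11).
Now find the simultaneous Nash equilibrium.
R's best replies: W→T; X→M; Y→B; Z→M.
Player II's best replies: T→Y; M→Z; B→W.
Only (M, Z) has each player best-responding; Nash payoffs (6, 12).
Player II earns 11 sequentially versus 12 at the Nash outcome: worse off.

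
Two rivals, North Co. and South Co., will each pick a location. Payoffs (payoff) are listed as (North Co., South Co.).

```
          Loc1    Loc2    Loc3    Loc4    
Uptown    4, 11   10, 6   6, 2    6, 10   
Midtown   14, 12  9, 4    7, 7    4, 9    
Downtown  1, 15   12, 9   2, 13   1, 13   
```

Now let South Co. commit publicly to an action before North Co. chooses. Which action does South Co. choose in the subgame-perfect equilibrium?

Work backward from North Co.'s decision.
- Loc1 → North Co. plays Midtown (best of 4, 14, 1); South Co. gets 12.
- Loc2 → North Co. plays Downtown (best of 10, 9, 12); South Co. gets 9.
- Loc3 → North Co. plays Midtown (best of 6, 7, 2); South Co. gets 7.
- Loc4 → North Co. plays Uptown (best of 6, 4, 1); South Co. gets 10.
Among 12, 9, 7, 10, the best is 12 at Loc1. Subgame-perfect outcome: (Midtown, Loc1) with payoffs (14, 12).

Loc1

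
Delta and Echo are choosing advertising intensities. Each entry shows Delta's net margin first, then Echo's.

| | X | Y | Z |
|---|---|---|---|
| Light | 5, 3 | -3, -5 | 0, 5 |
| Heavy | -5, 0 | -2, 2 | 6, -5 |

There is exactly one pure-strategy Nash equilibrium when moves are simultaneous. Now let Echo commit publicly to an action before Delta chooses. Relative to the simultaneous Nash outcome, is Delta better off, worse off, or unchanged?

Backward induction with Echo moving first.
- X: BR = Light, leader payoff 3.
- Y: BR = Heavy, leader payoff 2.
- Z: BR = Heavy, leader payoff -5.
Among 3, 2, -5, the best is 3 at X. Subgame-perfect outcome: (Light, X) with payoffs (5, 3).
Under simultaneous play:
Delta's best replies: X→Light; Y→Heavy; Z→Heavy.
Echo's best replies: Light→Z; Heavy→Y.
The unique mutual best reply is (Heavy, Y), giving (-2, 2).
Delta earns 5 sequentially versus -2 at the Nash outcome: better off.

better off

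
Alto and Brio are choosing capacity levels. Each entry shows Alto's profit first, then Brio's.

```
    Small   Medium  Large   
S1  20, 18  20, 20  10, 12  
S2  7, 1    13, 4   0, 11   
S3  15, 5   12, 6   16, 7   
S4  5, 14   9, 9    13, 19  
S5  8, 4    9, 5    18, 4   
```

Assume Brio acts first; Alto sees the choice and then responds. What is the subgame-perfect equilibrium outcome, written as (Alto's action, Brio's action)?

Backward induction with Brio moving first.
- Small → Alto plays S1 (best of 20, 7, 15, 5, 8); Brio gets 18.
- Medium → Alto plays S1 (best of 20, 13, 12, 9, 9); Brio gets 20.
- Large → Alto plays S5 (best of 10, 0, 16, 13, 18); Brio gets 4.
Maximizing over 18, 20, 4, Brio chooses Medium. Subgame-perfect outcome: (S1, Medium) with payoffs (20, 20).

(S1, Medium)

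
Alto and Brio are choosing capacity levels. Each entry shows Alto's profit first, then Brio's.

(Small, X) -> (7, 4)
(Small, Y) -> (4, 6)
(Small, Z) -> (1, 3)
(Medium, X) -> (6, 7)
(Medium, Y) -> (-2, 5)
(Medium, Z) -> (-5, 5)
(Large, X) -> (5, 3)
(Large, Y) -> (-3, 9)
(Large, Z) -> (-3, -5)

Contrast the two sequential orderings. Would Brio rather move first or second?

If Alto leads: Brio's best replies are Small→Y, Medium→X, Large→Y; Alto's induced payoffs 4, 6, -3; outcome (Medium, X), payoffs (6, 7).
If Brio leads: Alto's best replies are X→Small, Y→Small, Z→Small; Brio's induced payoffs 4, 6, 3; outcome (Small, Y), payoffs (4, 6).
Brio gets 6 moving first and 7 moving second, so Brio prefers to move second.

second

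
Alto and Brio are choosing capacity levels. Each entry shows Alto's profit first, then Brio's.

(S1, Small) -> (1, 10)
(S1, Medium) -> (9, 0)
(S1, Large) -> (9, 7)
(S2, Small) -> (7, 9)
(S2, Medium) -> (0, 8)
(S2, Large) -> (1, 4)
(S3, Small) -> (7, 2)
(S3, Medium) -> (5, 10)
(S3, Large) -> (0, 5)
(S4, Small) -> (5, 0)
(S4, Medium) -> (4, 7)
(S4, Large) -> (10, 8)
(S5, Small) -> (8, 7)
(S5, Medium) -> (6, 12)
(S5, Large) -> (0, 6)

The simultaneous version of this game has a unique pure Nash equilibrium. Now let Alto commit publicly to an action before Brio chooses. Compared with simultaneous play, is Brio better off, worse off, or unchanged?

Work backward from Brio's decision.
- S1: BR = Small, leader payoff 1.
- S2: BR = Small, leader payoff 7.
- S3: BR = Medium, leader payoff 5.
- S4: BR = Large, leader payoff 10.
- S5: BR = Medium, leader payoff 6.
Among 1, 7, 5, 10, 6, the best is 10 at S4. Subgame-perfect outcome: (S4, Large) with payoffs (10, 8).
For the simultaneous game, intersect best replies.
Alto's best replies: Small→S5; Medium→S1; Large→S4.
Brio's best replies: S1→Small; S2→Small; S3→Medium; S4→Large; S5→Medium.
The unique mutual best reply is (S4, Large), giving (10, 8).
Brio earns 8 sequentially versus 8 at the Nash outcome: unchanged.

unchanged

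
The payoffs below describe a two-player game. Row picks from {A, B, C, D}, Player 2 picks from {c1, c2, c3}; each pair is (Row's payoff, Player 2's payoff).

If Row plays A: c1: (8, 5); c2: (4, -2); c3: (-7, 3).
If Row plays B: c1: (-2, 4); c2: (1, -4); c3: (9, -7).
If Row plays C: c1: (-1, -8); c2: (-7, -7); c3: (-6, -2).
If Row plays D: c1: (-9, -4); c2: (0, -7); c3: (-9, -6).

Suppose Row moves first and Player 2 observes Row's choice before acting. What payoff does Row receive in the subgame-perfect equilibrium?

Player 2 best-responds to each possible Row move:
- A → Player 2 plays c1 (best of 5, -2, 3); Row gets 8.
- B → Player 2 plays c1 (best of 4, -4, -7); Row gets -2.
- C → Player 2 plays c3 (best of -8, -7, -2); Row gets -6.
- D → Player 2 plays c1 (best of -4, -7, -6); Row gets -9.
Row's induced payoffs are 8, -2, -6, -9, so Row commits to A. Subgame-perfect outcome: (A, c1) with payoffs (8, 5).

8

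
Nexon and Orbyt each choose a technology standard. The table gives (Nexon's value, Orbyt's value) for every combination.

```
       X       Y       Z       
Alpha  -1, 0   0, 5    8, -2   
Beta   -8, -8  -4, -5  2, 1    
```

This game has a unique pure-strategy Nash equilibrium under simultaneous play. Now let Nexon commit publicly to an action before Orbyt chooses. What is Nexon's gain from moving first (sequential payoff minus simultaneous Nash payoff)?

2

Backward induction with Nexon moving first.
- Alpha → Orbyt plays Y (best of 0, 5, -2); Nexon gets 0.
- Beta → Orbyt plays Z (best of -8, -5, 1); Nexon gets 2.
Maximizing over 0, 2, Nexon chooses Beta. Subgame-perfect outcome: (Beta, Z) with payoffs (2, 1).
Under simultaneous play:
Nexon's best replies: X→Alpha; Y→Alpha; Z→Alpha.
Orbyt's best replies: Alpha→Y; Beta→Z.
Only (Alpha, Y) has each player best-responding; Nash payoffs (0, 5).
Nexon's commitment gain: 2 − 0 = 2.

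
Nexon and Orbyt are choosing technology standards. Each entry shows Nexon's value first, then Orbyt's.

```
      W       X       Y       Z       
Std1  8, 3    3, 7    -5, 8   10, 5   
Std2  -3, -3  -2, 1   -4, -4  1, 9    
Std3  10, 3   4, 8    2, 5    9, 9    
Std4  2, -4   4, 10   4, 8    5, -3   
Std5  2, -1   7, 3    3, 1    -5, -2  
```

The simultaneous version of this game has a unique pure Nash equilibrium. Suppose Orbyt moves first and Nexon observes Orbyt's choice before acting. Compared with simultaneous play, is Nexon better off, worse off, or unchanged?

worse off

Work backward from Nexon's decision.
- W: Nexon compares 8, -3, 10, 2, 2 and picks Std3; Orbyt would get 3.
- X: Nexon compares 3, -2, 4, 4, 7 and picks Std5; Orbyt would get 3.
- Y: Nexon compares -5, -4, 2, 4, 3 and picks Std4; Orbyt would get 8.
- Z: Nexon compares 10, 1, 9, 5, -5 and picks Std1; Orbyt would get 5.
Among 3, 3, 8, 5, the best is 8 at Y. Subgame-perfect outcome: (Std4, Y) with payoffs (4, 8).
Now find the simultaneous Nash equilibrium.
Nexon's best replies: W→Std3; X→Std5; Y→Std4; Z→Std1.
Orbyt's best replies: Std1→Y; Std2→Z; Std3→Z; Std4→X; Std5→X.
Only (Std5, X) has each player best-responding; Nash payoffs (7, 3).
Nexon earns 4 sequentially versus 7 at the Nash outcome: worse off.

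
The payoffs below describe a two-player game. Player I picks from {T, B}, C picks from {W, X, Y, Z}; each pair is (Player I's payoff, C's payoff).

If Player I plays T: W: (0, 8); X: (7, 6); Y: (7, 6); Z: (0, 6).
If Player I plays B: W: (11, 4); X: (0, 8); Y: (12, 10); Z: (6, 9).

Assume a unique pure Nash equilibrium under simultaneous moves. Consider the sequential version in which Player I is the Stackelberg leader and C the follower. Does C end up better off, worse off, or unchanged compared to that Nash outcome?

Backward induction with Player I moving first.
- T → C plays W (best of 8, 6, 6, 6); Player I gets 0.
- B → C plays Y (best of 4, 8, 10, 9); Player I gets 12.
Player I's induced payoffs are 0, 12, so Player I commits to B. Subgame-perfect outcome: (B, Y) with payoffs (12, 10).
Under simultaneous play:
Player I's best replies: W→B; X→T; Y→B; Z→B.
C's best replies: T→W; B→Y.
The unique mutual best reply is (B, Y), giving (12, 10).
C earns 10 sequentially versus 10 at the Nash outcome: unchanged.

unchanged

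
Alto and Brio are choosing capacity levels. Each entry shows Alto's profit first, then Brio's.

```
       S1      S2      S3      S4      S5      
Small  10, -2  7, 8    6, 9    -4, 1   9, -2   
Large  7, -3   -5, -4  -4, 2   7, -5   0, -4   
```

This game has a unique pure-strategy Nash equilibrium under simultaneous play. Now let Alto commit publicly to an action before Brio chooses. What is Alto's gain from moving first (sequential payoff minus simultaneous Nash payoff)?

Solve by backward induction (Alto leads).
- Small: BR = S3, leader payoff 6.
- Large: BR = S3, leader payoff -4.
Among 6, -4, the best is 6 at Small. Subgame-perfect outcome: (Small, S3) with payoffs (6, 9).
For the simultaneous game, intersect best replies.
Alto's best replies: S1→Small; S2→Small; S3→Small; S4→Large; S5→Small.
Brio's best replies: Small→S3; Large→S3.
Only (Small, S3) has each player best-responding; Nash payoffs (6, 9).
Alto's commitment gain: 6 − 6 = 0.

0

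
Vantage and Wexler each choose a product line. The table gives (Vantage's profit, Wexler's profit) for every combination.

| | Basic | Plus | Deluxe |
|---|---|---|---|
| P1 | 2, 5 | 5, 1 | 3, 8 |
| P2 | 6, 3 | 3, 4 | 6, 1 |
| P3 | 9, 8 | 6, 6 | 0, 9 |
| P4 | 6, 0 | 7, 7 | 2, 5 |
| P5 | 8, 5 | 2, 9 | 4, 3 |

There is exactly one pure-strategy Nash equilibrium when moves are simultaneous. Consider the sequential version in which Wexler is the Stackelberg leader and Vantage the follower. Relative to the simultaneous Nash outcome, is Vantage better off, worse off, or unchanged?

better off

Backward induction with Wexler moving first.
- Basic → Vantage plays P3 (best of 2, 6, 9, 6, 8); Wexler gets 8.
- Plus → Vantage plays P4 (best of 5, 3, 6, 7, 2); Wexler gets 7.
- Deluxe → Vantage plays P2 (best of 3, 6, 0, 2, 4); Wexler gets 1.
Wexler's induced payoffs are 8, 7, 1, so Wexler commits to Basic. Subgame-perfect outcome: (P3, Basic) with payoffs (9, 8).
For the simultaneous game, intersect best replies.
Vantage's best replies: Basic→P3; Plus→P4; Deluxe→P2.
Wexler's best replies: P1→Deluxe; P2→Plus; P3→Deluxe; P4→Plus; P5→Plus.
Only (P4, Plus) has each player best-responding; Nash payoffs (7, 7).
Vantage earns 9 sequentially versus 7 at the Nash outcome: better off.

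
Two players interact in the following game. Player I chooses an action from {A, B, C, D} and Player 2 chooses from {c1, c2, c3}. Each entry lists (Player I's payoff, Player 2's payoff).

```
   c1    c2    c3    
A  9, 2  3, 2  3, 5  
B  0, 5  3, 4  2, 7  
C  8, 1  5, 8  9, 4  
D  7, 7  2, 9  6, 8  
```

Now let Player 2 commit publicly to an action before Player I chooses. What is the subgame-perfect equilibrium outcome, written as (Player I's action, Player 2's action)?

(C, c2)

Backward induction with Player 2 moving first.
- c1 → Player I plays A (best of 9, 0, 8, 7); Player 2 gets 2.
- c2 → Player I plays C (best of 3, 3, 5, 2); Player 2 gets 8.
- c3 → Player I plays C (best of 3, 2, 9, 6); Player 2 gets 4.
Player 2's induced payoffs are 2, 8, 4, so Player 2 commits to c2. Subgame-perfect outcome: (C, c2) with payoffs (5, 8).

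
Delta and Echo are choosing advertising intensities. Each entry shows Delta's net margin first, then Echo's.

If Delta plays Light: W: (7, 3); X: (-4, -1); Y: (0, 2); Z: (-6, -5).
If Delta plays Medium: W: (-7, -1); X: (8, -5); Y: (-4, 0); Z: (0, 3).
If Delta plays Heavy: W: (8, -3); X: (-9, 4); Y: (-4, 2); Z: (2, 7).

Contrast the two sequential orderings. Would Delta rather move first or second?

first

If Delta leads: Echo's best replies are Light→W, Medium→Z, Heavy→Z; Delta's induced payoffs 7, 0, 2; outcome (Light, W), payoffs (7, 3).
If Echo leads: Delta's best replies are W→Heavy, X→Medium, Y→Light, Z→Heavy; Echo's induced payoffs -3, -5, 2, 7; outcome (Heavy, Z), payoffs (2, 7).
Delta gets 7 moving first and 2 moving second, so Delta prefers to move first.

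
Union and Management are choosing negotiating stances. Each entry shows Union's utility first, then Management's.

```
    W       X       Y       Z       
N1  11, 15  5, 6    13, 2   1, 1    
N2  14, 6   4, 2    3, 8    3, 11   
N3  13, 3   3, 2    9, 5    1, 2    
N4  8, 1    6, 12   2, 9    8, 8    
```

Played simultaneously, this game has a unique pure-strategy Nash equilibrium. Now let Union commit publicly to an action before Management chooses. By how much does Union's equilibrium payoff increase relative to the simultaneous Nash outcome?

5

Work backward from Management's decision.
- N1: BR = W, leader payoff 11.
- N2: BR = Z, leader payoff 3.
- N3: BR = Y, leader payoff 9.
- N4: BR = X, leader payoff 6.
Maximizing over 11, 3, 9, 6, Union chooses N1. Subgame-perfect outcome: (N1, W) with payoffs (11, 15).
For the simultaneous game, intersect best replies.
Union's best replies: W→N2; X→N4; Y→N1; Z→N4.
Management's best replies: N1→W; N2→Z; N3→Y; N4→X.
The unique mutual best reply is (N4, X), giving (6, 12).
Union's commitment gain: 11 − 6 = 5.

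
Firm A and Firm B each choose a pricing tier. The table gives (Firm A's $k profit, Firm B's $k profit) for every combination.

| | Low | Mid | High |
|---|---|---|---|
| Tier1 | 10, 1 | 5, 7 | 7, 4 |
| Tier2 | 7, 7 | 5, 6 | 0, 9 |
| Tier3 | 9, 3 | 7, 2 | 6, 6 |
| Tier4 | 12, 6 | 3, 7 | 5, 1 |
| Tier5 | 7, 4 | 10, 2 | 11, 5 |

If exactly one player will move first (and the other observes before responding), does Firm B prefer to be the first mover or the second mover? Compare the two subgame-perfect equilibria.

If Firm A leads: Firm B's best replies are Tier1→Mid, Tier2→High, Tier3→High, Tier4→Mid, Tier5→High; Firm A's induced payoffs 5, 0, 6, 3, 11; outcome (Tier5, High), payoffs (11, 5).
If Firm B leads: Firm A's best replies are Low→Tier4, Mid→Tier5, High→Tier5; Firm B's induced payoffs 6, 2, 5; outcome (Tier4, Low), payoffs (12, 6).
Firm B gets 6 moving first and 5 moving second, so Firm B prefers to move first.

first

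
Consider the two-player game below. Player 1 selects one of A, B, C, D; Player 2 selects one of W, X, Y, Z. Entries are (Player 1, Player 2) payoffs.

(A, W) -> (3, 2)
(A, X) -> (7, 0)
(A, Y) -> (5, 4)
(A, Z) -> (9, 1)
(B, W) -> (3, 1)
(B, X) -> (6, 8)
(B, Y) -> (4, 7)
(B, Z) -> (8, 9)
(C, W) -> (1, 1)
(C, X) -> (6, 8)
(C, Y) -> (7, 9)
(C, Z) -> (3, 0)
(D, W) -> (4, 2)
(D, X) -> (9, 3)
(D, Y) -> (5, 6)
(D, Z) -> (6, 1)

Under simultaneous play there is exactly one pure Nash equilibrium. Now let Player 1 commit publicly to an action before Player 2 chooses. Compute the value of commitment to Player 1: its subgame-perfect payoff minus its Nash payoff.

Solve by backward induction (Player 1 leads).
- A → Player 2 plays Y (best of 2, 0, 4, 1); Player 1 gets 5.
- B → Player 2 plays Z (best of 1, 8, 7, 9); Player 1 gets 8.
- C → Player 2 plays Y (best of 1, 8, 9, 0); Player 1 gets 7.
- D → Player 2 plays Y (best of 2, 3, 6, 1); Player 1 gets 5.
Among 5, 8, 7, 5, the best is 8 at B. Subgame-perfect outcome: (B, Z) with payoffs (8, 9).
Under simultaneous play:
Player 1's best replies: W→D; X→D; Y→C; Z→A.
Player 2's best replies: A→Y; B→Z; C→Y; D→Y.
Only (C, Y) has each player best-responding; Nash payoffs (7, 9).
Player 1's commitment gain: 8 − 7 = 1.

1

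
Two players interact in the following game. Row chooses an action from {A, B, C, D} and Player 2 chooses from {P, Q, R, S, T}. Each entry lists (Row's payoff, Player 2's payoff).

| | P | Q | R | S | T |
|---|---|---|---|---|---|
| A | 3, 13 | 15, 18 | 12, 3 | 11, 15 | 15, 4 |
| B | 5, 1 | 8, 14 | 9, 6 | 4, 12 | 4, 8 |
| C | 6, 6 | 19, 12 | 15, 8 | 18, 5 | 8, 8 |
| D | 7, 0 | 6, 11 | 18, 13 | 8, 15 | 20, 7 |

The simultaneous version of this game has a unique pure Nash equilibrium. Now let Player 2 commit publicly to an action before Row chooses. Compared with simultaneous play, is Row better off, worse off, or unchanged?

worse off

Work backward from Row's decision.
- P: BR = D, leader payoff 0.
- Q: BR = C, leader payoff 12.
- R: BR = D, leader payoff 13.
- S: BR = C, leader payoff 5.
- T: BR = D, leader payoff 7.
Maximizing over 0, 12, 13, 5, 7, Player 2 chooses R. Subgame-perfect outcome: (D, R) with payoffs (18, 13).
For the simultaneous game, intersect best replies.
Row's best replies: P→D; Q→C; R→D; S→C; T→D.
Player 2's best replies: A→Q; B→Q; C→Q; D→S.
The unique mutual best reply is (C, Q), giving (19, 12).
Row earns 18 sequentially versus 19 at the Nash outcome: worse off.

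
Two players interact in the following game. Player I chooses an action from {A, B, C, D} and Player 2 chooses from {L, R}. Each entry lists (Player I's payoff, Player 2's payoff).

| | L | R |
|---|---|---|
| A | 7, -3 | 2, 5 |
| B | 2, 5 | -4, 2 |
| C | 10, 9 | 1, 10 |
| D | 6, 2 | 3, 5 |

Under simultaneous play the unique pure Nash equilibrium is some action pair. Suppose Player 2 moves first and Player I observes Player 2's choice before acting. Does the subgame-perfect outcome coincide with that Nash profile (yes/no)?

Work backward from Player I's decision.
- L: Player I compares 7, 2, 10, 6 and picks C; Player 2 would get 9.
- R: Player I compares 2, -4, 1, 3 and picks D; Player 2 would get 5.
Maximizing over 9, 5, Player 2 chooses L. Subgame-perfect outcome: (C, L) with payoffs (10, 9).
For the simultaneous game, intersect best replies.
Player I's best replies: L→C; R→D.
Player 2's best replies: A→R; B→L; C→R; D→R.
The unique mutual best reply is (D, R), giving (3, 5).
Sequential outcome (C, L) differs from the Nash profile (D, R).

no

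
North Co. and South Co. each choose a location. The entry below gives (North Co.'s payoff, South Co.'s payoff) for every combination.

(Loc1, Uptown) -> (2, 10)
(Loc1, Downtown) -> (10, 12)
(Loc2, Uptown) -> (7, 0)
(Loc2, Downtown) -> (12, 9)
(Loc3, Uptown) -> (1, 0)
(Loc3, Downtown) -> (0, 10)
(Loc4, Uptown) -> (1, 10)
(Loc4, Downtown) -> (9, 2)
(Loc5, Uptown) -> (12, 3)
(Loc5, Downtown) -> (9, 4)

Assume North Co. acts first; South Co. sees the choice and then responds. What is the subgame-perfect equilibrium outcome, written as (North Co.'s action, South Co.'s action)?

Solve by backward induction (North Co. leads).
- Loc1: BR = Downtown, leader payoff 10.
- Loc2: BR = Downtown, leader payoff 12.
- Loc3: BR = Downtown, leader payoff 0.
- Loc4: BR = Uptown, leader payoff 1.
- Loc5: BR = Downtown, leader payoff 9.
Maximizing over 10, 12, 0, 1, 9, North Co. chooses Loc2. Subgame-perfect outcome: (Loc2, Downtown) with payoffs (12, 9).

(Loc2, Downtown)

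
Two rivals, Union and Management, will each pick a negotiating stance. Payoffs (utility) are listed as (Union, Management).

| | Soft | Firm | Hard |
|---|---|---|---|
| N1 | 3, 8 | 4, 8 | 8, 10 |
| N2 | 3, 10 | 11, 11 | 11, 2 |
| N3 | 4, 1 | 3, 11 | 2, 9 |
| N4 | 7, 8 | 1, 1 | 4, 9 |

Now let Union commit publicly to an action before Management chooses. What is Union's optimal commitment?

N2

Solve by backward induction (Union leads).
- N1: BR = Hard, leader payoff 8.
- N2: BR = Firm, leader payoff 11.
- N3: BR = Firm, leader payoff 3.
- N4: BR = Hard, leader payoff 4.
Among 8, 11, 3, 4, the best is 11 at N2. Subgame-perfect outcome: (N2, Firm) with payoffs (11, 11).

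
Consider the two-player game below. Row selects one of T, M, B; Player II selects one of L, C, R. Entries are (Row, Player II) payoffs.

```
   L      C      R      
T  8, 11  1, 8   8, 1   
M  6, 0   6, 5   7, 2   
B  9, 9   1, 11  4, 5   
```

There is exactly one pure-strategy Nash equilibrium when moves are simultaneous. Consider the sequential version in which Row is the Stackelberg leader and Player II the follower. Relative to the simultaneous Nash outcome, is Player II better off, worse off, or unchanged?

Work backward from Player II's decision.
- T: BR = L, leader payoff 8.
- M: BR = C, leader payoff 6.
- B: BR = C, leader payoff 1.
Among 8, 6, 1, the best is 8 at T. Subgame-perfect outcome: (T, L) with payoffs (8, 11).
For the simultaneous game, intersect best replies.
Row's best replies: L→B; C→M; R→T.
Player II's best replies: T→L; M→C; B→C.
The unique mutual best reply is (M, C), giving (6, 5).
Player II earns 11 sequentially versus 5 at the Nash outcome: better off.

better off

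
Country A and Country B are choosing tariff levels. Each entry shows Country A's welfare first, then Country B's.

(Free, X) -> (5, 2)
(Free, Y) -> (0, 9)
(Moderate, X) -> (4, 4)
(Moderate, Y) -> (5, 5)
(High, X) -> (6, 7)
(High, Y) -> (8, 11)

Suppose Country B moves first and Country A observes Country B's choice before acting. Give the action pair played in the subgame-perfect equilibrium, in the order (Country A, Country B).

(High, Y)

Backward induction with Country B moving first.
- X: BR = High, leader payoff 7.
- Y: BR = High, leader payoff 11.
Country B's induced payoffs are 7, 11, so Country B commits to Y. Subgame-perfect outcome: (High, Y) with payoffs (8, 11).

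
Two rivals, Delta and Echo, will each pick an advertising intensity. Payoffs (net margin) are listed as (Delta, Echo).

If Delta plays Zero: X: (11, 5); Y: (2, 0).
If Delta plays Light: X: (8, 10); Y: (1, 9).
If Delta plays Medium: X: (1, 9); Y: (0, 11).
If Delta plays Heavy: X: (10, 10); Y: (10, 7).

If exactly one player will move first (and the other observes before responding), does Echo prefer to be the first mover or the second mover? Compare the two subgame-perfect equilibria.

first

If Delta leads: Echo's best replies are Zero→X, Light→X, Medium→Y, Heavy→X; Delta's induced payoffs 11, 8, 0, 10; outcome (Zero, X), payoffs (11, 5).
If Echo leads: Delta's best replies are X→Zero, Y→Heavy; Echo's induced payoffs 5, 7; outcome (Heavy, Y), payoffs (10, 7).
Echo gets 7 moving first and 5 moving second, so Echo prefers to move first.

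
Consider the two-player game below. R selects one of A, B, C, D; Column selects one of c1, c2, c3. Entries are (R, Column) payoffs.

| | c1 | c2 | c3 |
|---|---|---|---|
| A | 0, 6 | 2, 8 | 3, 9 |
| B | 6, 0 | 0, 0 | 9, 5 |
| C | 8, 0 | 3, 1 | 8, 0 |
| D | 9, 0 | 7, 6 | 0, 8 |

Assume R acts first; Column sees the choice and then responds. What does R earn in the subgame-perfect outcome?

Column best-responds to each possible R move:
- A: BR = c3, leader payoff 3.
- B: BR = c3, leader payoff 9.
- C: BR = c2, leader payoff 3.
- D: BR = c3, leader payoff 0.
Among 3, 9, 3, 0, the best is 9 at B. Subgame-perfect outcome: (B, c3) with payoffs (9, 5).

9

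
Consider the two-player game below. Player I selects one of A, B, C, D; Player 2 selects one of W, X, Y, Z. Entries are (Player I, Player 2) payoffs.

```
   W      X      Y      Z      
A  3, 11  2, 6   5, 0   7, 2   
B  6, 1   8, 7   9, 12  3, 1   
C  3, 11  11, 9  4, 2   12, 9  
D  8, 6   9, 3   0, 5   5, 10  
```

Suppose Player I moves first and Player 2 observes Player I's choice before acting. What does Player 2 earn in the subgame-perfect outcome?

Work backward from Player 2's decision.
- A → Player 2 plays W (best of 11, 6, 0, 2); Player I gets 3.
- B → Player 2 plays Y (best of 1, 7, 12, 1); Player I gets 9.
- C → Player 2 plays W (best of 11, 9, 2, 9); Player I gets 3.
- D → Player 2 plays Z (best of 6, 3, 5, 10); Player I gets 5.
Player I's induced payoffs are 3, 9, 3, 5, so Player I commits to B. Subgame-perfect outcome: (B, Y) with payoffs (9, 12).

12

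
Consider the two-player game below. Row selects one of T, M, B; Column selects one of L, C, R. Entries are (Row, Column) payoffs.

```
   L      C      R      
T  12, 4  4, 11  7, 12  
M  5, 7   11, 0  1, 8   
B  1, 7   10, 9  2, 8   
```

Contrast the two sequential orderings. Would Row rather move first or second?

first

If Row leads: Column's best replies are T→R, M→R, B→C; Row's induced payoffs 7, 1, 10; outcome (B, C), payoffs (10, 9).
If Column leads: Row's best replies are L→T, C→M, R→T; Column's induced payoffs 4, 0, 12; outcome (T, R), payoffs (7, 12).
Row gets 10 moving first and 7 moving second, so Row prefers to move first.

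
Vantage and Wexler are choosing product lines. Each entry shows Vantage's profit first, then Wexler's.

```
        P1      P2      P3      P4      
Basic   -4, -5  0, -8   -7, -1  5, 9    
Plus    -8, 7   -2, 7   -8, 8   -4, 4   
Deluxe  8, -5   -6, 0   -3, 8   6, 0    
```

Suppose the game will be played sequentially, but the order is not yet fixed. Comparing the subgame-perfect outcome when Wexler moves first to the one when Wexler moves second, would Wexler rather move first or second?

If Vantage leads: Wexler's best replies are Basic→P4, Plus→P3, Deluxe→P3; Vantage's induced payoffs 5, -8, -3; outcome (Basic, P4), payoffs (5, 9).
If Wexler leads: Vantage's best replies are P1→Deluxe, P2→Basic, P3→Deluxe, P4→Deluxe; Wexler's induced payoffs -5, -8, 8, 0; outcome (Deluxe, P3), payoffs (-3, 8).
Wexler gets 8 moving first and 9 moving second, so Wexler prefers to move second.

second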